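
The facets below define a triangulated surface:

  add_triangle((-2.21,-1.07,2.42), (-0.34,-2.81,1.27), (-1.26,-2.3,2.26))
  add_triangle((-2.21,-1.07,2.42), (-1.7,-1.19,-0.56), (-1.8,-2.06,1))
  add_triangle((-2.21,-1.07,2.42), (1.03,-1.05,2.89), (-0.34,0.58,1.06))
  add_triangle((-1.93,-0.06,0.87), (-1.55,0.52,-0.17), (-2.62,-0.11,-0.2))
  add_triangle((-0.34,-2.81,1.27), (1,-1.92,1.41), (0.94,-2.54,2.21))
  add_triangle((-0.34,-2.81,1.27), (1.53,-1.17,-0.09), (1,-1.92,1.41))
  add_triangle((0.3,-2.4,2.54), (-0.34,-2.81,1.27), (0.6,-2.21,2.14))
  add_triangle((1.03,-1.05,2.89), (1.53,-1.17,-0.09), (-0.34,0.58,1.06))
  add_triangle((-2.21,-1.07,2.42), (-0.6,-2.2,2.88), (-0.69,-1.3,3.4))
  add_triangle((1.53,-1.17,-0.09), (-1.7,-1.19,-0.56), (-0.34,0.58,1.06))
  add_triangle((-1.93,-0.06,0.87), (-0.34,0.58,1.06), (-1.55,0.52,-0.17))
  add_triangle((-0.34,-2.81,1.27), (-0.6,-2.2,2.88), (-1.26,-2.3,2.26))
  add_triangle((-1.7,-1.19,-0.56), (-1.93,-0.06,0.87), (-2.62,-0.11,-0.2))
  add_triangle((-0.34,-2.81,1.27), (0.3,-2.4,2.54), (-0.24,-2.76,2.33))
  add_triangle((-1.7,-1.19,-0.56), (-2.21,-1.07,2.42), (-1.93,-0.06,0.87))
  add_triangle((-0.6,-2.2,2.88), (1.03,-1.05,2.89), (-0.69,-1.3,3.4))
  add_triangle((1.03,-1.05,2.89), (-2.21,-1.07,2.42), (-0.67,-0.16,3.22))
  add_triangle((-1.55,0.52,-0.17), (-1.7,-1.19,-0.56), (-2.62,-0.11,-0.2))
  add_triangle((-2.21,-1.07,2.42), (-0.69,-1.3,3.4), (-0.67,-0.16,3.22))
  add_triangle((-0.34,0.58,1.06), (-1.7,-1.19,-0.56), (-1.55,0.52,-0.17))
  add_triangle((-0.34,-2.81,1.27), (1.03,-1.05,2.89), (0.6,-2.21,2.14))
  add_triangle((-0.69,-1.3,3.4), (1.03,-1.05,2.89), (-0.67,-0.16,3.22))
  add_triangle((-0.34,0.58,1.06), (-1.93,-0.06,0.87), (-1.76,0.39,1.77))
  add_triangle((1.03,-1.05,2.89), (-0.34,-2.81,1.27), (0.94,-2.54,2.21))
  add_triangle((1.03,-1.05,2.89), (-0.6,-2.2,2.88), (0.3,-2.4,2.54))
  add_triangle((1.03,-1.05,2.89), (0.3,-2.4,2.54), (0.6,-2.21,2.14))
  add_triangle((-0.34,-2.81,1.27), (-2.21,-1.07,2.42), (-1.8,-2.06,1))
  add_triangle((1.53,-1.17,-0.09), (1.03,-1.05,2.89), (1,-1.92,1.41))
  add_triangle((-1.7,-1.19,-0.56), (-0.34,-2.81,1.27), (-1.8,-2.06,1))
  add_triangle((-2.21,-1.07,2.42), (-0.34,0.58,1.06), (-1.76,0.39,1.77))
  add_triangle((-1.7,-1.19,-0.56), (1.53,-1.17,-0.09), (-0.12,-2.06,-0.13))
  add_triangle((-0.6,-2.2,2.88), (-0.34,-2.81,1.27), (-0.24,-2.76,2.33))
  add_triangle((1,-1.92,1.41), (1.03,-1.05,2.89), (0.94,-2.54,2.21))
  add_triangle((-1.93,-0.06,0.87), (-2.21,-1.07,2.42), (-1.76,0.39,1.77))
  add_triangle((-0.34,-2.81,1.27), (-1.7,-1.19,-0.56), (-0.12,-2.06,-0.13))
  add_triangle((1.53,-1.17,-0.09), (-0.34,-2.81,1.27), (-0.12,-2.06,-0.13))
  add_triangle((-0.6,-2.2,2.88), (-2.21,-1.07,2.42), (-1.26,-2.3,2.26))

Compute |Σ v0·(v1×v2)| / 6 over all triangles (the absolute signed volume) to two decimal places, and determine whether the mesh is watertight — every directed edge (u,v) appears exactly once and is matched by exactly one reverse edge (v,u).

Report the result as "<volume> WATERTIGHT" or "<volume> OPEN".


Per-triangle v0·(v1×v2)/6:
  t1: +0.2989
  t2: +0.9288
  t3: +1.4943
  t4: +0.2604
  t5: +0.2962
  t6: +0.7816
  t7: +0.2757
  t8: +0.3103
  t9: +1.0690
  t10: -0.6065
  t11: +0.3307
  t12: +0.6762
  t13: +0.4930
  t14: +0.2353
  t15: +0.9480
  t16: +1.0061
  t17: -1.6616
  t18: +0.1352
  t19: +1.0447
  t20: -0.4540
  t21: -0.3629
  t22: +0.9817
  t23: +0.0558
  t24: +0.8355
  t25: +0.8209
  t26: +0.3019
  t27: +1.3391
  t28: +0.7710
  t29: +0.8476
  t30: +0.3578
  t31: +0.2751
  t32: +0.2522
  t33: +0.3129
  t34: +0.5182
  t35: +0.8397
  t36: +0.7932
  t37: +0.7646
Σ = +17.5666 → |volume| = 17.57

Directed edges: 111 total; 3 unmatched, e.g. (0.3,-2.4,2.54)→(-0.24,-2.76,2.33) → open.

17.57 OPEN


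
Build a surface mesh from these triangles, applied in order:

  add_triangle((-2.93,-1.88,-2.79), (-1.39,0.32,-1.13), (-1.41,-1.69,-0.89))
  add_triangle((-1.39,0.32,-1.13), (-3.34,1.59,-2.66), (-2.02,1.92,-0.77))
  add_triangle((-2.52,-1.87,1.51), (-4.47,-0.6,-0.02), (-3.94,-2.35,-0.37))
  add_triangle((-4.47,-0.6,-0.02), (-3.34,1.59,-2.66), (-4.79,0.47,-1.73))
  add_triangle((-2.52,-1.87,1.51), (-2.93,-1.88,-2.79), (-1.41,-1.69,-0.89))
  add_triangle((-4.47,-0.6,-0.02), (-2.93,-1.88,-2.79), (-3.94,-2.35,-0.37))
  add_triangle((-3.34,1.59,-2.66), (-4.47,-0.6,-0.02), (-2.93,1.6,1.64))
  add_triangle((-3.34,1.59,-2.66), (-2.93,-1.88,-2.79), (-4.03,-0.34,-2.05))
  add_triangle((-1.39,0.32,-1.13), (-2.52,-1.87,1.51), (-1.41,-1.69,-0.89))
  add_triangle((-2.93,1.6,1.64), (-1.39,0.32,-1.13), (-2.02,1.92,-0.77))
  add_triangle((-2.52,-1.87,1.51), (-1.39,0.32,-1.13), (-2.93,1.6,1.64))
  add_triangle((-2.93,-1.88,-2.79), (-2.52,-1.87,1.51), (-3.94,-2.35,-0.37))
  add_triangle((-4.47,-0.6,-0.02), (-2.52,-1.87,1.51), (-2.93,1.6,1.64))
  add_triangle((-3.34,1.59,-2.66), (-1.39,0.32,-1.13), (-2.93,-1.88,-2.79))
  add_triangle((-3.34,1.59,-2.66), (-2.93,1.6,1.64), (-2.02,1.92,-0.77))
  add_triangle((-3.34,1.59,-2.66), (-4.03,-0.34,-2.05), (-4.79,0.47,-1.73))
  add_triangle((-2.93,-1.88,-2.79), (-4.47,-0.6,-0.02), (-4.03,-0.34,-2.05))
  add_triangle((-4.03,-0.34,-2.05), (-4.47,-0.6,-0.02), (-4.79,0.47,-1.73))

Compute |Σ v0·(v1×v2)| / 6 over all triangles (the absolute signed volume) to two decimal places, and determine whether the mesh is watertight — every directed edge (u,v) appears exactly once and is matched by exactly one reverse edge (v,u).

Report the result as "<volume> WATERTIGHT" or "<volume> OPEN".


Per-triangle v0·(v1×v2)/6:
  t1: -0.3421
  t2: -0.1473
  t3: +2.4661
  t4: +0.4014
  t5: +1.4433
  t6: +3.3773
  t7: +6.4382
  t8: +2.6877
  t9: -1.5154
  t10: -1.1687
  t11: -3.0459
  t12: +0.7579
  t13: +4.1455
  t14: -0.0449
  t15: +2.0240
  t16: +1.4526
  t17: +2.6663
  t18: +1.4290
Σ = +23.0251 → |volume| = 23.03

Directed edges: 54 total, each appears once with its reverse present → watertight.

23.03 WATERTIGHT


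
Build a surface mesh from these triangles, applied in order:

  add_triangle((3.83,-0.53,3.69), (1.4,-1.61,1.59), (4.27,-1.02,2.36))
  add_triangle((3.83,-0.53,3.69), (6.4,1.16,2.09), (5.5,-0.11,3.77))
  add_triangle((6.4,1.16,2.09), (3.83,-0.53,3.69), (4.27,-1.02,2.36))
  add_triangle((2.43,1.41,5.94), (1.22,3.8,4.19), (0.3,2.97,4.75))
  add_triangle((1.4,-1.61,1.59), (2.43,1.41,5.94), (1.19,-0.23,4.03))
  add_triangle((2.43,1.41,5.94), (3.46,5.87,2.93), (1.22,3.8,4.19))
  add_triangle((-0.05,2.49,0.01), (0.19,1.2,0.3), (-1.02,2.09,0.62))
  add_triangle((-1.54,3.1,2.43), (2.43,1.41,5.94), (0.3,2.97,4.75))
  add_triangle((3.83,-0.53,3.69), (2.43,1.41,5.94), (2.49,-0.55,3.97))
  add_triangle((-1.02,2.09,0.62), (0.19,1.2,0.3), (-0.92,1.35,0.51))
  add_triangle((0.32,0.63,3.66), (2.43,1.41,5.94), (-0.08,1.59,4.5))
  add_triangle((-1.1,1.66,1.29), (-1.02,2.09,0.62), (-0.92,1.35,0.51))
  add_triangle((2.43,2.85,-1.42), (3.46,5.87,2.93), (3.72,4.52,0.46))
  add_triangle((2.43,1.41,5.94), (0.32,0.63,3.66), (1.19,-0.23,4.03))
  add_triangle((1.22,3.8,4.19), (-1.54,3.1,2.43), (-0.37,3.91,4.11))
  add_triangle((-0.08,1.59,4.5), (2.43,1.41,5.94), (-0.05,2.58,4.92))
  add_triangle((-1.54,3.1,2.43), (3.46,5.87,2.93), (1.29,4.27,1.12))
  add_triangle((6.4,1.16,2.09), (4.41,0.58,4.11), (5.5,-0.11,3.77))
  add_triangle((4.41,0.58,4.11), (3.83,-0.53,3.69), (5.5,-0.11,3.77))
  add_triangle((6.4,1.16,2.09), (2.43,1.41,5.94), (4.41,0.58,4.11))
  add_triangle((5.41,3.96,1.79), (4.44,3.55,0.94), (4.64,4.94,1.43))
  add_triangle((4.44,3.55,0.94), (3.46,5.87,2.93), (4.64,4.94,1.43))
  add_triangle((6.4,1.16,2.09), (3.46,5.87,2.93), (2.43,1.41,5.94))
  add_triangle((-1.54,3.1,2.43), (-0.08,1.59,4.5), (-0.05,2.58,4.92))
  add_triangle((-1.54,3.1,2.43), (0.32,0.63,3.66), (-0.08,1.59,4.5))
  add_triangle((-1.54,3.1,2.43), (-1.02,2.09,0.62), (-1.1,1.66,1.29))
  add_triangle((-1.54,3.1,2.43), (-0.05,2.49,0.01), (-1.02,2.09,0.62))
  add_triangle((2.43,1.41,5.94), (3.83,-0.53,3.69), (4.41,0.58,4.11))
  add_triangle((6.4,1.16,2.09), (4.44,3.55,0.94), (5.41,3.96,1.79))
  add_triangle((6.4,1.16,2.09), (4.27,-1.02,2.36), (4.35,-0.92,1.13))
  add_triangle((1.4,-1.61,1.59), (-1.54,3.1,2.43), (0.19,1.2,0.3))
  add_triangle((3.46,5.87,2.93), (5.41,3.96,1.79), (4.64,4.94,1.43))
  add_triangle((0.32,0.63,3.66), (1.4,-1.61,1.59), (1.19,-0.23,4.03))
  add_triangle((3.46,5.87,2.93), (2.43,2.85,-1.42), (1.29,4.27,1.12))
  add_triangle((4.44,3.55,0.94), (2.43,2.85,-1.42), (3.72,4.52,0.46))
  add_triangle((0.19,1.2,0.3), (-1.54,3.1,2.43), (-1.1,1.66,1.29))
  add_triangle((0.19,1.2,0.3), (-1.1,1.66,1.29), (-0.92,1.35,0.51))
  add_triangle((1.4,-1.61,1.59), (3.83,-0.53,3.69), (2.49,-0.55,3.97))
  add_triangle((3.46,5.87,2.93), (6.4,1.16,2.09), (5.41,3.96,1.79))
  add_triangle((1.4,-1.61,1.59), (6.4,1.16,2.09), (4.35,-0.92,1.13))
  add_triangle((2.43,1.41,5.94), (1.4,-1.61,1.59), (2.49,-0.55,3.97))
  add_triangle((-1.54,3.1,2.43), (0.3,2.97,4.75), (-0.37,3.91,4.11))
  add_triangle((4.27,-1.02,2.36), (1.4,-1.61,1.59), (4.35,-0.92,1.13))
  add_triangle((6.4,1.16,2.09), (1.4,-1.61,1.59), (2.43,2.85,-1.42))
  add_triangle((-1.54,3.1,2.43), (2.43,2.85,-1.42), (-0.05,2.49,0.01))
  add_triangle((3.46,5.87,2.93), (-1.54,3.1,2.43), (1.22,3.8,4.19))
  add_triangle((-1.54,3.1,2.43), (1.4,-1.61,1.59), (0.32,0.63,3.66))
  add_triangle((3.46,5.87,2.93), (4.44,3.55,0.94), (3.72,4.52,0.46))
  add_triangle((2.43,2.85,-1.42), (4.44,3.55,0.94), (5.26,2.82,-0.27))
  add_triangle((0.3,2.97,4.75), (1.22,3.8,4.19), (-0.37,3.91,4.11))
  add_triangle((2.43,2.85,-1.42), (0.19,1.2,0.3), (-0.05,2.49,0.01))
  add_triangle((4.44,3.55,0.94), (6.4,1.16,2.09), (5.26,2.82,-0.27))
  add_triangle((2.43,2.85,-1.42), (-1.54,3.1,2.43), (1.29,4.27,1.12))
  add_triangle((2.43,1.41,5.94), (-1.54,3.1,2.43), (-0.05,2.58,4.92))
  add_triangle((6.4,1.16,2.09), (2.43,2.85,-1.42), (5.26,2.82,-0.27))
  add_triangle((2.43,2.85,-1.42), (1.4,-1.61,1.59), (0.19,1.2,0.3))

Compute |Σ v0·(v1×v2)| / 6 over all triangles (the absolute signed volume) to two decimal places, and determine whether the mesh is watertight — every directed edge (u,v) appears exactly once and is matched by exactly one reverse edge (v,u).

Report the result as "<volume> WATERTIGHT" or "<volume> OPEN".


113.38 WATERTIGHT

Per-triangle v0·(v1×v2)/6:
  t1: +1.6517
  t2: -0.3024
  t3: +3.4068
  t4: +3.6624
  t5: +1.7829
  t6: +8.8117
  t7: -0.1742
  t8: +0.5177
  t9: +2.2231
  t10: -0.0245
  t11: +1.0623
  t12: +0.0615
  t13: +1.6179
  t14: +1.2746
  t15: +0.6940
  t16: +1.6198
  t17: +4.3912
  t18: +2.6905
  t19: +1.1040
  t20: +3.9651
  t21: +0.7079
  t22: -0.9722
  t23: +26.9194
  t24: +1.0078
  t25: +0.0972
  t26: +0.1450
  t27: +0.6062
  t28: +2.8890
  t29: +1.6888
  t30: +2.3156
  t31: -1.3571
  t32: +2.8014
  t33: +0.2520
  t34: +4.1542
  t35: +1.9928
  t36: -0.0957
  t37: -0.1514
  t38: +1.3887
  t39: +5.5905
  t40: -2.6420
  t41: +0.5963
  t42: +1.0089
  t43: +1.0875
  t44: +1.4890
  t45: +1.6175
  t46: +6.6739
  t47: -0.0491
  t48: +3.2658
  t49: +2.9123
  t50: +1.6018
  t51: -0.4319
  t52: +4.8053
  t53: +2.0148
  t54: +1.6099
  t55: -0.7015
  t56: -1.4944
Σ = +113.3802 → |volume| = 113.38

Directed edges: 168 total, each appears once with its reverse present → watertight.


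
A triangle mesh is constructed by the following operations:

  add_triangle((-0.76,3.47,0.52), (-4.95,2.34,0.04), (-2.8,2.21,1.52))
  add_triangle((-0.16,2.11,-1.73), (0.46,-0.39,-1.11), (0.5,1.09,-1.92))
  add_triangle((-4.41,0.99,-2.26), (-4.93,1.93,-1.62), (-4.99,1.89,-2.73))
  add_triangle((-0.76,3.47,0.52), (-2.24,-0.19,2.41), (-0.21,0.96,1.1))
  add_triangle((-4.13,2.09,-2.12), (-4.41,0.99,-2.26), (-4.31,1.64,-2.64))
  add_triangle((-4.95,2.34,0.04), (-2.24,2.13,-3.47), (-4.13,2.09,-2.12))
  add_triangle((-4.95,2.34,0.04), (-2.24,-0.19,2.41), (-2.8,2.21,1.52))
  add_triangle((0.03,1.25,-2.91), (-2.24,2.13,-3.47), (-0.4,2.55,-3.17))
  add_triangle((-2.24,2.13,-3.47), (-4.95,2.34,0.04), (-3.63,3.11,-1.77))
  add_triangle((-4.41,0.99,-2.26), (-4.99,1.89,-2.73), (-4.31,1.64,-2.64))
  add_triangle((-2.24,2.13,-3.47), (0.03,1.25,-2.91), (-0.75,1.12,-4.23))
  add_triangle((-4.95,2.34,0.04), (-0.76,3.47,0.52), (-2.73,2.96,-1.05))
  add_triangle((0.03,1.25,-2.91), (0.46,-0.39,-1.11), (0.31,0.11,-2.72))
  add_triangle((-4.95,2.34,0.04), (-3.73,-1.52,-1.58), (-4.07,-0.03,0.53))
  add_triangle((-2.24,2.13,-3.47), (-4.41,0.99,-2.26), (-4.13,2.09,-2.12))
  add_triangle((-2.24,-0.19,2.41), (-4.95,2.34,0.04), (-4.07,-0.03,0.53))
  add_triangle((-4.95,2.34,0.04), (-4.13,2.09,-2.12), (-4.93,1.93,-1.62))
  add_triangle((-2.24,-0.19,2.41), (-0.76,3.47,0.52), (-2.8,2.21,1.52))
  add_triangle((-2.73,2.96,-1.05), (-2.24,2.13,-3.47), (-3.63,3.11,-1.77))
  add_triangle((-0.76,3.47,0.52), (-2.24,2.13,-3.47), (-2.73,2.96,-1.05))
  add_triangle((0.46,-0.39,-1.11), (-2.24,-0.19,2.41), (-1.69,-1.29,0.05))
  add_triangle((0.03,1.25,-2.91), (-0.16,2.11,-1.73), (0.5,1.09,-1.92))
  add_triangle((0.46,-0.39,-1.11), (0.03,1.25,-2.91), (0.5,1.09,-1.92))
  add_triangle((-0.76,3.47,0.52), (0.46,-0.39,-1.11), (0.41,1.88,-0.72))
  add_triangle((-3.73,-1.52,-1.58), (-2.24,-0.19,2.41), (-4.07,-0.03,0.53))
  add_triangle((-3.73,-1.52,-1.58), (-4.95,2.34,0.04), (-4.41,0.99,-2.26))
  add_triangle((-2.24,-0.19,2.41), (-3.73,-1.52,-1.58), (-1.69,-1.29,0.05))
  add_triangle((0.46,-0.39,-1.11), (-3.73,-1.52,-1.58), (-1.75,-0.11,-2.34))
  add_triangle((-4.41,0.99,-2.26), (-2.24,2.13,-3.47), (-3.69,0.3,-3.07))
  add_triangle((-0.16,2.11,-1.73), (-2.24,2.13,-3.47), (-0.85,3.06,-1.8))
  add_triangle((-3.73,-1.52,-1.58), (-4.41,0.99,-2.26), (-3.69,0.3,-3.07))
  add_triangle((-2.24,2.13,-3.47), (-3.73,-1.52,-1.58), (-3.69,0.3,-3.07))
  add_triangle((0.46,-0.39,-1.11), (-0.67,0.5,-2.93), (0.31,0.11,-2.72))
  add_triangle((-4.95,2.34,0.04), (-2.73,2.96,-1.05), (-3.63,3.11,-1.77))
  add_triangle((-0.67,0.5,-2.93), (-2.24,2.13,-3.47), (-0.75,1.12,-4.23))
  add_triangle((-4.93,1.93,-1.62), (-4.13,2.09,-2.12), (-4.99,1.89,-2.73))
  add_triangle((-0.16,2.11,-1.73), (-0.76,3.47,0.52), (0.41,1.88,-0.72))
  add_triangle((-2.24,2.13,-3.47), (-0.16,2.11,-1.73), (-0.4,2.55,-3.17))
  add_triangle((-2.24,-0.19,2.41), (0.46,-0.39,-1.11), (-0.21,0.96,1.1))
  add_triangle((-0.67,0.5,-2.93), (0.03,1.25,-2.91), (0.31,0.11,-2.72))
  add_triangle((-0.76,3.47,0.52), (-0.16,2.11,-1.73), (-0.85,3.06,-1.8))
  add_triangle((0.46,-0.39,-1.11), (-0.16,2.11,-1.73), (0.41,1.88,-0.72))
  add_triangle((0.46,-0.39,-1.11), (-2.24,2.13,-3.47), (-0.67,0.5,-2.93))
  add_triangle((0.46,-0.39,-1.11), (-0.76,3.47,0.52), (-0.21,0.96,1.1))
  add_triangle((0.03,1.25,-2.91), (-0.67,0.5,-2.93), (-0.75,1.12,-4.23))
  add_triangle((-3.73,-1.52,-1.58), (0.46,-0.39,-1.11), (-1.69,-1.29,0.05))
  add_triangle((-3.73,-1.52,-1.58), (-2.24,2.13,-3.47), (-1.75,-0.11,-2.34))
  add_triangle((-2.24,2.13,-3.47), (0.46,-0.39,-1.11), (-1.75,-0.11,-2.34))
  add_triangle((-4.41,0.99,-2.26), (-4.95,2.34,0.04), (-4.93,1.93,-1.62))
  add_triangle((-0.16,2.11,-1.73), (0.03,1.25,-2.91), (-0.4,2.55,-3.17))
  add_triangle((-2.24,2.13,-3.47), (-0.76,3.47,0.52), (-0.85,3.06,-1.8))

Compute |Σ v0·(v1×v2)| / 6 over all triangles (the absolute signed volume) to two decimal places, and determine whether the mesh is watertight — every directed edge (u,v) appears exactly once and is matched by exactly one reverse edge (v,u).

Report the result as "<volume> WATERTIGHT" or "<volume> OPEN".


61.48 OPEN

Per-triangle v0·(v1×v2)/6:
  t1: +3.4670
  t2: -0.1376
  t3: +0.6174
  t4: +1.2620
  t5: -0.3669
  t6: +1.5068
  t7: +3.2919
  t8: +1.1774
  t9: +2.4215
  t10: +0.1586
  t11: +1.0154
  t12: +3.4590
  t13: +0.1117
  t14: +3.9422
  t15: +1.9805
  t16: +3.3437
  t17: +0.9001
  t18: +1.6974
  t19: +0.9293
  t20: +3.0300
  t21: +0.0199
  t22: +0.3412
  t23: +0.2596
  t24: -0.2827
  t25: +2.3877
  t26: +4.7640
  t27: +1.5997
  t28: +1.0632
  t29: +2.3118
  t30: +0.8927
  t31: +2.1715
  t32: -0.0236
  t33: +0.1402
  t34: +1.2453
  t35: +0.4444
  t36: +0.4637
  t37: +0.7974
  t38: +0.6636
  t39: -0.0845
  t40: +0.4632
  t41: +0.6074
  t42: +0.4022
  t43: -0.1268
  t44: +0.2073
  t45: +0.0553
  t46: +0.7627
  t47: +2.0788
  t48: +1.2006
  t49: +0.7405
  t50: +0.1843
  t51: +1.9225
Σ = +61.4806 → |volume| = 61.48

Directed edges: 153 total; 3 unmatched, e.g. (-4.31,1.64,-2.64)→(-4.13,2.09,-2.12) → open.


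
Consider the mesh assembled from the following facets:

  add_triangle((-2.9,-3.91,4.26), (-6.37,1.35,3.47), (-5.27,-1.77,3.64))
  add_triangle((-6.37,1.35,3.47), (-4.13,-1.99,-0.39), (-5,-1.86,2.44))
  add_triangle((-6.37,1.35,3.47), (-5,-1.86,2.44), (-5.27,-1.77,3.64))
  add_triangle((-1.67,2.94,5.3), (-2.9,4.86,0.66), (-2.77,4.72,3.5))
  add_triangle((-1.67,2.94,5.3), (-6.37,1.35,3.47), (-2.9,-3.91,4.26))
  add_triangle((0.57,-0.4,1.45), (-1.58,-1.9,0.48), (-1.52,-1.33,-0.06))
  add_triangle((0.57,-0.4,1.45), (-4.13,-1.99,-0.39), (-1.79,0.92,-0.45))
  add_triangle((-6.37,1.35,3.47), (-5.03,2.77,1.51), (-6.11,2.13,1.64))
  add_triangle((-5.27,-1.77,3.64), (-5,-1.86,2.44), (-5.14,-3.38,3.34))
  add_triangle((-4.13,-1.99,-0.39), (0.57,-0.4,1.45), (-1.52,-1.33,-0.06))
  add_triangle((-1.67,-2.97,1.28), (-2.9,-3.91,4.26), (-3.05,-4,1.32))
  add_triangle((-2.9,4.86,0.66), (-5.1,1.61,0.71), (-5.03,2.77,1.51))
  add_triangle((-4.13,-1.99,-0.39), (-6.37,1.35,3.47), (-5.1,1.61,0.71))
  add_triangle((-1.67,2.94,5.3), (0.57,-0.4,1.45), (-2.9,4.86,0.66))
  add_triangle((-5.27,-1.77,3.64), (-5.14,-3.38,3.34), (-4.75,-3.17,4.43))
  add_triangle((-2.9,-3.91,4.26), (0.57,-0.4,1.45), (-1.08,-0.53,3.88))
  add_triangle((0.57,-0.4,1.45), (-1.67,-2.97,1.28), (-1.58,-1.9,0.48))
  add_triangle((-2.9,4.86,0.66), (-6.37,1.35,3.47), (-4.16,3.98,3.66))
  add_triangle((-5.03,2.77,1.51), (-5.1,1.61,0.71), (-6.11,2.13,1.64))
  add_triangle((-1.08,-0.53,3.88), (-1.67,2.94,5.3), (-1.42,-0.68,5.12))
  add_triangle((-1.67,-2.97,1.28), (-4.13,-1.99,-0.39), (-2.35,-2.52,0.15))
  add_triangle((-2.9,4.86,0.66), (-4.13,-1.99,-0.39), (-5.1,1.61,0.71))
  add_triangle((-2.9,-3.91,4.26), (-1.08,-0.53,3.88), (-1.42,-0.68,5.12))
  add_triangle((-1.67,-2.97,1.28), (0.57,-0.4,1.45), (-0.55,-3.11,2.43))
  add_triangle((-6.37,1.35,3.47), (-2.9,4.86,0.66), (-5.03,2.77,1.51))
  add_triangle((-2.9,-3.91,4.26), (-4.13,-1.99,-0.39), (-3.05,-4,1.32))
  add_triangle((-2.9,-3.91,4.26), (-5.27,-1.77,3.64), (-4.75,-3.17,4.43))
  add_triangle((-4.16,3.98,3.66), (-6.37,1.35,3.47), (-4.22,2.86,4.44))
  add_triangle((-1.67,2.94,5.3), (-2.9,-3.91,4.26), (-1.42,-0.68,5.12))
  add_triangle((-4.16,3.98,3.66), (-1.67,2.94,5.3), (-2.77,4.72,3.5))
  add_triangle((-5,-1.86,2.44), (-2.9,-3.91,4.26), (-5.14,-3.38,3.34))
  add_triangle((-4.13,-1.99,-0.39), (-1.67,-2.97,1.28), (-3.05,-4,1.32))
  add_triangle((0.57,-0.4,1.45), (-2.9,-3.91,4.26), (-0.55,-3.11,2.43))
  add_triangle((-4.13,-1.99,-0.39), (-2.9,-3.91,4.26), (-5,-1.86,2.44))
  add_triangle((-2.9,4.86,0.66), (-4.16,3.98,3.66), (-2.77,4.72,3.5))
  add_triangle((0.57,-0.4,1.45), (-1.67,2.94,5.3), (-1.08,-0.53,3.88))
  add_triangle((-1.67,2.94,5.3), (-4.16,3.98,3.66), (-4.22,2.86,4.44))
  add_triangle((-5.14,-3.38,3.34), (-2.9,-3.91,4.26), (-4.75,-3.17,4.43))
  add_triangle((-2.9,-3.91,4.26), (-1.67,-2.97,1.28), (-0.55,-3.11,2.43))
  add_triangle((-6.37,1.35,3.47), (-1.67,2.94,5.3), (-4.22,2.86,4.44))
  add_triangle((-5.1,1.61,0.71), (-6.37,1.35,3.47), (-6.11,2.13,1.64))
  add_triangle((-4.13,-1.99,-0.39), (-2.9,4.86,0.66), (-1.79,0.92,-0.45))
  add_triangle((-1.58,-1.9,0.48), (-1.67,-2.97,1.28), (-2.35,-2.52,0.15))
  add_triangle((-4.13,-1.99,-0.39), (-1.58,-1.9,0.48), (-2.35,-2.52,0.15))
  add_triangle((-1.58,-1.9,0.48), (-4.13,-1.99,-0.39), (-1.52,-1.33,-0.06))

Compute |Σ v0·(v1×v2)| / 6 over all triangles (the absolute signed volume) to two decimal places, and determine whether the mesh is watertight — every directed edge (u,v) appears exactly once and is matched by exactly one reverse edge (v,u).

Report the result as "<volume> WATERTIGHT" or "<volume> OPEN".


125.75 OPEN

Per-triangle v0·(v1×v2)/6:
  t1: +4.5197
  t2: +7.3195
  t3: +3.2539
  t4: +0.0108
  t5: +28.4480
  t6: -0.0637
  t7: -1.5826
  t8: +1.9638
  t9: +1.4387
  t10: -0.5355
  t11: +1.1610
  t12: +2.4574
  t13: +7.7743
  t14: +1.2125
  t15: +1.9599
  t16: +2.3192
  t17: -0.1902
  t18: +9.3079
  t19: +0.6547
  t20: -0.0147
  t21: +0.8189
  t22: +2.5179
  t23: +0.0104
  t24: -0.3293
  t25: +3.8802
  t26: +5.1157
  t27: +0.1581
  t28: +4.1345
  t29: +5.9146
  t30: +4.5083
  t31: -1.5177
  t32: -0.1074
  t33: +1.7023
  t34: +6.7507
  t35: +4.2513
  t36: +2.2814
  t37: +3.8039
  t38: +2.2106
  t39: +1.9062
  t40: +3.2832
  t41: +0.8852
  t42: +2.3560
  t43: -0.0806
  t44: -0.3095
  t45: +0.1933
Σ = +125.7527 → |volume| = 125.75

Directed edges: 135 total; 3 unmatched, e.g. (-1.79,0.92,-0.45)→(0.57,-0.4,1.45) → open.


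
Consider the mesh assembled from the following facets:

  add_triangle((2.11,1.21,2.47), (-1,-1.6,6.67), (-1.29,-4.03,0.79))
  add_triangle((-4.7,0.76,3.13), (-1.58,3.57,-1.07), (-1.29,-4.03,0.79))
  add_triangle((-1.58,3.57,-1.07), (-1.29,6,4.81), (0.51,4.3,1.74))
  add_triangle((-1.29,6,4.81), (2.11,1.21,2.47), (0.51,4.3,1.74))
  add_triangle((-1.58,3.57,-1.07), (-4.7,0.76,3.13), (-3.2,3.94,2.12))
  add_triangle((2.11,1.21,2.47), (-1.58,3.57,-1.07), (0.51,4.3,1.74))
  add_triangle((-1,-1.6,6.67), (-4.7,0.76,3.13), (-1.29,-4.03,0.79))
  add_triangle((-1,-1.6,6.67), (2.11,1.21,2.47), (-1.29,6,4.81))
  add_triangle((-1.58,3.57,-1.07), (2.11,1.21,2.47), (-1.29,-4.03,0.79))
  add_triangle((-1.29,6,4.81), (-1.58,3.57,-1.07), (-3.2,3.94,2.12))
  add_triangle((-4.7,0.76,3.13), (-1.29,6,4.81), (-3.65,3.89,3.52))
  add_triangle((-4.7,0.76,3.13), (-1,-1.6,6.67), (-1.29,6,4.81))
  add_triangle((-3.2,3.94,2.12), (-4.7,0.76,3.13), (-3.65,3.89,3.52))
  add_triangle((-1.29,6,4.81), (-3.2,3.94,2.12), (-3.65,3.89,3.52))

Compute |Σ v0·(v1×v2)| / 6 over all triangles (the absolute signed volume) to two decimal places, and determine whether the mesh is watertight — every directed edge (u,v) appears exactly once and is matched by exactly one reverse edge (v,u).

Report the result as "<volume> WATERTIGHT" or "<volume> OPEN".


124.61 WATERTIGHT

Per-triangle v0·(v1×v2)/6:
  t1: +8.2418
  t2: +7.2256
  t3: +7.0274
  t4: +6.1980
  t5: +5.6609
  t6: +0.7005
  t7: +20.0302
  t8: +20.8650
  t9: -4.5226
  t10: +8.4077
  t11: +5.2709
  t12: +32.6902
  t13: +2.9489
  t14: +3.8669
Σ = +124.6114 → |volume| = 124.61

Directed edges: 42 total, each appears once with its reverse present → watertight.


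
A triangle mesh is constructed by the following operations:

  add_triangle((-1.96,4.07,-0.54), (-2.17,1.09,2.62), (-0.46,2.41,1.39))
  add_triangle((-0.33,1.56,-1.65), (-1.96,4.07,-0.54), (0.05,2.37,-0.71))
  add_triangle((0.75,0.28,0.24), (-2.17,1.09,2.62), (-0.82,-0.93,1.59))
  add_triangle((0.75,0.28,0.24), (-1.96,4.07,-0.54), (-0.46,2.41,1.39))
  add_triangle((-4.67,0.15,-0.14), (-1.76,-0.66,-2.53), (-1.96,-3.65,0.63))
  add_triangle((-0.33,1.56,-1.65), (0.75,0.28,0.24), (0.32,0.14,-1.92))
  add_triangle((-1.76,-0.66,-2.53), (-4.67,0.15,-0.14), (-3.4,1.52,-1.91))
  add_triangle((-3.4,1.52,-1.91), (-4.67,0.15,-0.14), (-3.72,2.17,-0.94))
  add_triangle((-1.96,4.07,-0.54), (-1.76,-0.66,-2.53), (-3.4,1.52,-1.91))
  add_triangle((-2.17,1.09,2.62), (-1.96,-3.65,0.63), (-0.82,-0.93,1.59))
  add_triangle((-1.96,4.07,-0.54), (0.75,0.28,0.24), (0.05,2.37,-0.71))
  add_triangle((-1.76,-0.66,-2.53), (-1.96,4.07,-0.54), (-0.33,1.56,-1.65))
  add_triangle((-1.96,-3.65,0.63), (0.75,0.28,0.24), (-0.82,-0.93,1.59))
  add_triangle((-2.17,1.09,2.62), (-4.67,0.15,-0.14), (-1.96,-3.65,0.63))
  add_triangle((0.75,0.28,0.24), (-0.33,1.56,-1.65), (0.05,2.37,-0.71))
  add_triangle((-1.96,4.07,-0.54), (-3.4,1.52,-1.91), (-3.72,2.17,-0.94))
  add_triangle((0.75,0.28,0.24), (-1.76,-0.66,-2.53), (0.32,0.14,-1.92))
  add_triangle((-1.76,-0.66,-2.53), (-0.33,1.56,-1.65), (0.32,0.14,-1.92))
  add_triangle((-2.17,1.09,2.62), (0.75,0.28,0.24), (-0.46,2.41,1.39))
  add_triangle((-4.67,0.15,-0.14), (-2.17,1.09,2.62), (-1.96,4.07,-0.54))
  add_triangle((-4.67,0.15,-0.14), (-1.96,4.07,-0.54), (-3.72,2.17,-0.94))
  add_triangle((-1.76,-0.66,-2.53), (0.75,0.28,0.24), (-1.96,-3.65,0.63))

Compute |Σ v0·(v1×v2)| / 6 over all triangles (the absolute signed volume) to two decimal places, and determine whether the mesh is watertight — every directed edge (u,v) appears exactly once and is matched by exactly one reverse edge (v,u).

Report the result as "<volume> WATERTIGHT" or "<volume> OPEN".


51.23 WATERTIGHT

Per-triangle v0·(v1×v2)/6:
  t1: +3.2218
  t2: +1.0531
  t3: +0.6984
  t4: +0.8945
  t5: +7.5431
  t6: +0.4215
  t7: +3.7285
  t8: +1.9759
  t9: +2.3294
  t10: +1.8483
  t11: +0.4614
  t12: +2.7819
  t13: +0.5777
  t14: +8.3065
  t15: +0.3012
  t16: +1.9197
  t17: +0.0058
  t18: +1.1686
  t19: +0.7045
  t20: +8.7564
  t21: +1.8158
  t22: +0.7179
Σ = +51.2321 → |volume| = 51.23

Directed edges: 66 total, each appears once with its reverse present → watertight.


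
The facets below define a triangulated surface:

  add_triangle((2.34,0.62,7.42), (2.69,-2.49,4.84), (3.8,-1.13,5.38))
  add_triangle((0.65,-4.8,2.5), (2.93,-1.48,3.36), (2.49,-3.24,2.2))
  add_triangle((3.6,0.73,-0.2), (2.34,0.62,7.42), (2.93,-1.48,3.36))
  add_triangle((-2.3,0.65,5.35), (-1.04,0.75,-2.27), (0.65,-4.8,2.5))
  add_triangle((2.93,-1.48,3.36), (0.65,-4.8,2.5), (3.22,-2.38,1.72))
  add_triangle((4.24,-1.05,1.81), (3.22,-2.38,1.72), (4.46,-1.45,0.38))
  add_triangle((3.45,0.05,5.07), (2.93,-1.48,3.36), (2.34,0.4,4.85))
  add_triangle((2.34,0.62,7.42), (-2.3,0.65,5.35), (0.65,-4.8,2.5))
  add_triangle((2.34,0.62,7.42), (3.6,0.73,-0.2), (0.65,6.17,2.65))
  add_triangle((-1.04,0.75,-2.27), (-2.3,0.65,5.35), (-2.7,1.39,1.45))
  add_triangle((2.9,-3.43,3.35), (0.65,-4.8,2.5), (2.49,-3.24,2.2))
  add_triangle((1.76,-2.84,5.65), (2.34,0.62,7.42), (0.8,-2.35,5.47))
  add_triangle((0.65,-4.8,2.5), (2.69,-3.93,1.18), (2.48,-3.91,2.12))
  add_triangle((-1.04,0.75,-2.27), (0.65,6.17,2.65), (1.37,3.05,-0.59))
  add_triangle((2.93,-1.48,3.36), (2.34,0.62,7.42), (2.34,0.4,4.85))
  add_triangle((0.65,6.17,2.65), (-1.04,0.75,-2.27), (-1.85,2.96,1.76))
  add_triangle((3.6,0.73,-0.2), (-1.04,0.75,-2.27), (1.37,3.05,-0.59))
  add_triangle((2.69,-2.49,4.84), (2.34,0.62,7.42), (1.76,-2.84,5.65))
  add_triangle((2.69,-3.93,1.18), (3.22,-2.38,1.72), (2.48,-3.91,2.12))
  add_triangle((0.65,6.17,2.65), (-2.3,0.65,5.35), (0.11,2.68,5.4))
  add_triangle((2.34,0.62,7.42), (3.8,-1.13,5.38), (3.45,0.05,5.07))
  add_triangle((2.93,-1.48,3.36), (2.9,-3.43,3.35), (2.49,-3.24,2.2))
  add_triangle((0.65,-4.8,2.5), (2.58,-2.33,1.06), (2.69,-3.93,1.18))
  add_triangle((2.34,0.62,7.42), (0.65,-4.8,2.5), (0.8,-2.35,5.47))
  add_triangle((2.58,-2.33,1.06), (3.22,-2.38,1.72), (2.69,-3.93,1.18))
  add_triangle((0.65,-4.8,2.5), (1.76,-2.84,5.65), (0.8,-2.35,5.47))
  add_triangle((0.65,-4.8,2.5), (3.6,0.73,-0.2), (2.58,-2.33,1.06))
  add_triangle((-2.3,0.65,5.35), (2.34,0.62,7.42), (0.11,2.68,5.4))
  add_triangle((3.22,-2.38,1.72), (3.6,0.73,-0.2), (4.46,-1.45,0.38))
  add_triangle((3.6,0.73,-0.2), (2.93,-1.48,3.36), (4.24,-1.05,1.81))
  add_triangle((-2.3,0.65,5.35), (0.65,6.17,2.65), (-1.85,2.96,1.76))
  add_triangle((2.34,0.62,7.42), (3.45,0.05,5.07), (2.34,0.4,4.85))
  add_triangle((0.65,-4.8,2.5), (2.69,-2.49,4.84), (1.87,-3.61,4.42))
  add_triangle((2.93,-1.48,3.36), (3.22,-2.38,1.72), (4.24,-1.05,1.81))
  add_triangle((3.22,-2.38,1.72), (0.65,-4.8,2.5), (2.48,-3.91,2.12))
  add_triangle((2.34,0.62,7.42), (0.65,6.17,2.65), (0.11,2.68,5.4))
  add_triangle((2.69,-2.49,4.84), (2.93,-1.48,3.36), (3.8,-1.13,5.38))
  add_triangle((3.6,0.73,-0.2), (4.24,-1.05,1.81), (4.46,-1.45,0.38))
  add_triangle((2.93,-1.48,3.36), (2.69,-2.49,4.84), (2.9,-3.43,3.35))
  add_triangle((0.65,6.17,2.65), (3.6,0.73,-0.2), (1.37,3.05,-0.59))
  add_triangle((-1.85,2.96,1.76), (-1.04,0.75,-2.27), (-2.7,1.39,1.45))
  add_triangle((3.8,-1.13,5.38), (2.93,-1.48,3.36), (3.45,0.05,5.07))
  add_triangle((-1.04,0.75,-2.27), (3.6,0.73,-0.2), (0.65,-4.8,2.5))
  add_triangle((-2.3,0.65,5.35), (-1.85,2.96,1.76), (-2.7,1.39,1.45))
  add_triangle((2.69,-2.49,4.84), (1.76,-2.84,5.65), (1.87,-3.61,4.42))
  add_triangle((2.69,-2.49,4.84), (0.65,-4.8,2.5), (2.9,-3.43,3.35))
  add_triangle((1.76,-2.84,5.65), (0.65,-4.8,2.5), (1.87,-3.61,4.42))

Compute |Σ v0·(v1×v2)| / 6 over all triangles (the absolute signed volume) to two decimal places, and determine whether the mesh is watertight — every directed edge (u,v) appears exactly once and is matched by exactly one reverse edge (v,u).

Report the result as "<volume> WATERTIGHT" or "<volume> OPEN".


Per-triangle v0·(v1×v2)/6:
  t1: +5.2558
  t2: -3.1297
  t3: +9.7034
  t4: +7.5964
  t5: +4.9530
  t6: +1.7886
  t7: -1.0363
  t8: +24.7328
  t9: +27.1185
  t10: +0.2824
  t11: +1.5672
  t12: +3.7132
  t13: +1.4969
  t14: +4.9817
  t15: -1.7526
  t16: +6.3248
  t17: +3.5756
  t18: +4.8443
  t19: +1.1151
  t20: +9.4500
  t21: +2.6440
  t22: +0.6526
  t23: -1.3054
  t24: -5.2495
  t25: +0.2732
  t26: +3.0646
  t27: -0.7808
  t28: +10.5899
  t29: -1.5400
  t30: +1.4910
  t31: +10.0826
  t32: +0.3625
  t33: +0.8657
  t34: +2.1747
  t35: +0.5560
  t36: +11.2066
  t37: +1.2414
  t38: +2.1703
  t39: +1.6709
  t40: +6.3296
  t41: +2.6293
  t42: +0.4656
  t43: +5.4259
  t44: +3.9016
  t45: +1.5191
  t46: +3.9605
  t47: +1.8138
Σ = +178.7969 → |volume| = 178.80

Directed edges: 141 total; 3 unmatched, e.g. (2.58,-2.33,1.06)→(3.22,-2.38,1.72) → open.

178.80 OPEN


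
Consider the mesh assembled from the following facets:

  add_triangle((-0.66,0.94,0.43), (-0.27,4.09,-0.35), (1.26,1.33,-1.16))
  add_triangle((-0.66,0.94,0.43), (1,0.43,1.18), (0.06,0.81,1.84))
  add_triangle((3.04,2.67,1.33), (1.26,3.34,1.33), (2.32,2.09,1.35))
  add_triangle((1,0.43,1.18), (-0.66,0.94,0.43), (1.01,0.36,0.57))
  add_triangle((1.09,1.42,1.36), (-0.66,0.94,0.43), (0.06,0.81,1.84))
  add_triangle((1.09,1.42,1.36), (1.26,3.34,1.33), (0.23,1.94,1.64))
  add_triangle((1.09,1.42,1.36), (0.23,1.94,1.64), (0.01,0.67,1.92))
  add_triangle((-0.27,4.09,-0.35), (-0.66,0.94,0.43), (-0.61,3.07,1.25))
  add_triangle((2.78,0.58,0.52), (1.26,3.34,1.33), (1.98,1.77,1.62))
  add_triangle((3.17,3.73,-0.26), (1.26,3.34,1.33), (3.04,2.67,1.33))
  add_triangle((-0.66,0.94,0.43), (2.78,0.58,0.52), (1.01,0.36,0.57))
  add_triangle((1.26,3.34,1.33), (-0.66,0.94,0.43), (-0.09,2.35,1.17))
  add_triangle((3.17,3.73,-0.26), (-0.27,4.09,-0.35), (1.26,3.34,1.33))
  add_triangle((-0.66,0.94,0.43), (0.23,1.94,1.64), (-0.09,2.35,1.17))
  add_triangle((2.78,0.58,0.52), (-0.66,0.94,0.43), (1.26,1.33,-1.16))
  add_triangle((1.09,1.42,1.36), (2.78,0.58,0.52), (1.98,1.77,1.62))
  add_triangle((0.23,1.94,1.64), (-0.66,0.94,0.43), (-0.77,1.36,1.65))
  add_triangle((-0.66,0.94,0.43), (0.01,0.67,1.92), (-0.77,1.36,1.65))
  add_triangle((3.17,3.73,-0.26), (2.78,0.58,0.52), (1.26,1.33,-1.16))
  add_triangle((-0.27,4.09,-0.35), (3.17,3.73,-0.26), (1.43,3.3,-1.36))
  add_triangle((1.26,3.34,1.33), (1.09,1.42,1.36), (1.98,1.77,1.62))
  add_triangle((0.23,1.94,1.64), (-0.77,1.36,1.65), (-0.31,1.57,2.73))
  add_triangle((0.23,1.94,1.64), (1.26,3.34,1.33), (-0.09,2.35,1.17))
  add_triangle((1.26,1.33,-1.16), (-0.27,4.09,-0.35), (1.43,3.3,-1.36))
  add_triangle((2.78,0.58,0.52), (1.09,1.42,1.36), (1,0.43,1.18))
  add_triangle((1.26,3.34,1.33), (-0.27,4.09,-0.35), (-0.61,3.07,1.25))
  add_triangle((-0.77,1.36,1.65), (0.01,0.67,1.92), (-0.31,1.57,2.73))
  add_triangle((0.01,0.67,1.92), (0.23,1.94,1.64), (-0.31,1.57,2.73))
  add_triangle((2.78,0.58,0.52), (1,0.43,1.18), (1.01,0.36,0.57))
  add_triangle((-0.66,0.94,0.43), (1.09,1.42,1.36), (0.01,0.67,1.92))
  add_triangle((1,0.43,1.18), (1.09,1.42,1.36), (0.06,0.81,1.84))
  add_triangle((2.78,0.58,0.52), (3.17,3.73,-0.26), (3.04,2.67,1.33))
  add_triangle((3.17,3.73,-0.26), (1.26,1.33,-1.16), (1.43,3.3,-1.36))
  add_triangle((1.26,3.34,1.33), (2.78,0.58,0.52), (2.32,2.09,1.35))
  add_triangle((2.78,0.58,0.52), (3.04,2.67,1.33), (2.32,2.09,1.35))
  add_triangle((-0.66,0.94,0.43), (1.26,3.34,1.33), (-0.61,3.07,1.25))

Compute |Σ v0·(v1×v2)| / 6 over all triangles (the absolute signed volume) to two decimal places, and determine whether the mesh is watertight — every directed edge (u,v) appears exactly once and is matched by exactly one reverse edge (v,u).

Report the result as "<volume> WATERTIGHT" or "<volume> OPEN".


18.73 WATERTIGHT

Per-triangle v0·(v1×v2)/6:
  t1: -0.0425
  t2: -0.2029
  t3: +0.3584
  t4: -0.1119
  t5: +0.4105
  t6: +0.4896
  t7: +0.4070
  t8: +0.4749
  t9: +1.0937
  t10: +2.2367
  t11: -0.1520
  t12: +0.1020
  t13: +3.7031
  t14: +0.1602
  t15: -0.9706
  t16: +0.0363
  t17: +0.2346
  t18: -0.0306
  t19: +1.5627
  t20: +2.5759
  t21: +0.2980
  t22: +0.3421
  t23: +0.4061
  t24: +0.1851
  t25: +0.4301
  t26: +1.9753
  t27: +0.0724
  t28: +0.1856
  t29: -0.0296
  t30: -0.4741
  t31: +0.2709
  t32: +1.8870
  t33: +1.0031
  t34: -0.4918
  t35: +0.2975
  t36: +0.0393
Σ = +18.7324 → |volume| = 18.73

Directed edges: 108 total, each appears once with its reverse present → watertight.


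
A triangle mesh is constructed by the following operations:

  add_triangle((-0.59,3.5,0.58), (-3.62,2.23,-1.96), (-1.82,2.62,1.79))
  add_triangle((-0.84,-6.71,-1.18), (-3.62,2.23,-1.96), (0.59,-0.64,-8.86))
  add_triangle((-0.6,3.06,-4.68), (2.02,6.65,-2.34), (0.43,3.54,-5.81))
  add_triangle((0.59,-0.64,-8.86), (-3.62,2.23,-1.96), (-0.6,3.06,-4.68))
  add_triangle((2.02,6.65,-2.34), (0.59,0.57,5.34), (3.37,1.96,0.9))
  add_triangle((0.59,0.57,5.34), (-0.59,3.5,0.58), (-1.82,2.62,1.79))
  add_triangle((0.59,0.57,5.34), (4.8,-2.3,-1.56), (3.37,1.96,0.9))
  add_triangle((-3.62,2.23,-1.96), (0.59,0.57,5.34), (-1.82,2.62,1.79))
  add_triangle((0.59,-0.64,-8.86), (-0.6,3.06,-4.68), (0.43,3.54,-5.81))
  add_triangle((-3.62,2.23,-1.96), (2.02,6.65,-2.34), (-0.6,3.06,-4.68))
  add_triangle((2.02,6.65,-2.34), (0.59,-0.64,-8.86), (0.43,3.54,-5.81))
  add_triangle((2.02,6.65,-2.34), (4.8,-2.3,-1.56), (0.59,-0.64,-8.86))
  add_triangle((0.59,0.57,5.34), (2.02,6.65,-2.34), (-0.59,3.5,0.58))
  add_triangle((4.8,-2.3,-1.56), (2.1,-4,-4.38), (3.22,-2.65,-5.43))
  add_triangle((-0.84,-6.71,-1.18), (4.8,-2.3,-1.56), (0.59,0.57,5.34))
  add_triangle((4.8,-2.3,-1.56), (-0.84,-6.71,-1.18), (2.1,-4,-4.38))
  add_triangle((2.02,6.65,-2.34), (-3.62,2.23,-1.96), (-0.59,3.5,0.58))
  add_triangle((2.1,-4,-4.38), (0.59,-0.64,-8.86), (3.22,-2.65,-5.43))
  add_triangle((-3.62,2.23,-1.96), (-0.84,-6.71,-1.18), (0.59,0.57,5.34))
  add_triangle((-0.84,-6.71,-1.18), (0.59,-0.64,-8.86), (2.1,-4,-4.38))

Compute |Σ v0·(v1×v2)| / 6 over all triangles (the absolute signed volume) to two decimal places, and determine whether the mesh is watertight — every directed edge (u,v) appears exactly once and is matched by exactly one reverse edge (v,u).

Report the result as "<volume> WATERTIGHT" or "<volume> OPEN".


Per-triangle v0·(v1×v2)/6:
  t1: +4.4388
  t2: +39.9066
  t3: +5.1604
  t4: +15.6267
  t5: +16.3040
  t6: +4.7602
  t7: +14.4588
  t8: +2.9770
  t9: +5.5468
  t10: +15.1696
  t11: +10.4661
  t12: +53.3084
  t13: +10.9887
  t14: +7.2237
  t15: +30.4845
  t16: +17.5588
  t17: +10.7819
  t18: +9.5193
  t19: +21.4840
  t20: +22.6867
Σ = +318.8511 → |volume| = 318.85

Directed edges: 60 total; 6 unmatched, e.g. (3.37,1.96,0.9)→(2.02,6.65,-2.34) → open.

318.85 OPEN


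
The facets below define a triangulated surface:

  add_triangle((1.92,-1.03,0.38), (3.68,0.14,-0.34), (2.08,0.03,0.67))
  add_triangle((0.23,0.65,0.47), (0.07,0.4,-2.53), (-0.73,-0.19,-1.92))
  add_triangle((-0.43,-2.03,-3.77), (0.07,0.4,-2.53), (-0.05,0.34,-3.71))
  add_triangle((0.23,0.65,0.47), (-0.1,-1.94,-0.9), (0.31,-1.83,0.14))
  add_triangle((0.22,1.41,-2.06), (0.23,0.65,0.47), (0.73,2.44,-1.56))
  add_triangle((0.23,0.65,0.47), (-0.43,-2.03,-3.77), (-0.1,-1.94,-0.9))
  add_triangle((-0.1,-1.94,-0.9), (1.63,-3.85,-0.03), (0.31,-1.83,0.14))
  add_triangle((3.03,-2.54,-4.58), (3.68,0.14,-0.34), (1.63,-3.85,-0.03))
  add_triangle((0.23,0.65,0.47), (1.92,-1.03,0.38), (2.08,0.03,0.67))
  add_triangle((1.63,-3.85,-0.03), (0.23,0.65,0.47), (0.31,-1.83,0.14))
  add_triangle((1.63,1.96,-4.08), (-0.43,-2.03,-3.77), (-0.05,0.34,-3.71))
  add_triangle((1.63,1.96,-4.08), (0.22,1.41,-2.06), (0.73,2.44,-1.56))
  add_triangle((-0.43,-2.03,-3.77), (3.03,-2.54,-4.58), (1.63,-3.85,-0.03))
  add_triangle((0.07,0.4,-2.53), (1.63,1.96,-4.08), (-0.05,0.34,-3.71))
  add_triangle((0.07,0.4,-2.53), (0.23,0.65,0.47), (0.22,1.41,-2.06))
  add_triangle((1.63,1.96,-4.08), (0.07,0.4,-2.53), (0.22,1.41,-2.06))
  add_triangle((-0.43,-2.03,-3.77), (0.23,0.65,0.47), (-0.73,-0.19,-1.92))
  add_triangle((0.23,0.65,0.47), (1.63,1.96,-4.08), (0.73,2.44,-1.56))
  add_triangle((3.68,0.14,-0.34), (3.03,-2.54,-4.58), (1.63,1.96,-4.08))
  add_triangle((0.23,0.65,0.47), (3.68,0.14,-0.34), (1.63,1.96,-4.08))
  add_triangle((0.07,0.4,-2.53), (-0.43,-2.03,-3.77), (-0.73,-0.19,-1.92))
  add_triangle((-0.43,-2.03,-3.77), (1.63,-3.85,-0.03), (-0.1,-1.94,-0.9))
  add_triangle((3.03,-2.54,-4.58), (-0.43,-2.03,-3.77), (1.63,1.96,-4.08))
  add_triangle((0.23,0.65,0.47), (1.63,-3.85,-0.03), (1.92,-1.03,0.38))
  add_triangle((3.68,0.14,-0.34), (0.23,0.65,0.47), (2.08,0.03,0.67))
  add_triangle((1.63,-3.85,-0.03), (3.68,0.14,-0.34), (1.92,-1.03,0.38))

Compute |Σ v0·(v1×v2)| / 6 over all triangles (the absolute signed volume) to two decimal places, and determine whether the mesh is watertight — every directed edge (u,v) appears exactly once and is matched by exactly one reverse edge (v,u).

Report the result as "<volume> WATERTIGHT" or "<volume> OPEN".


Per-triangle v0·(v1×v2)/6:
  t1: +0.5665
  t2: +0.1886
  t3: -0.1135
  t4: -0.0408
  t5: +0.0560
  t6: -0.1620
  t7: +0.3551
  t8: +10.5138
  t9: +0.0917
  t10: +0.1887
  t11: +2.1031
  t12: +0.7237
  t13: +8.4817
  t14: +0.0731
  t15: -0.0613
  t16: +0.6033
  t17: -0.2210
  t18: +0.4167
  t19: +11.4050
  t20: +2.1173
  t21: +0.7560
  t22: +1.4873
  t23: +9.3758
  t24: +0.3169
  t25: +0.3539
  t26: +1.2558
Σ = +50.8313 → |volume| = 50.83

Directed edges: 78 total, each appears once with its reverse present → watertight.

50.83 WATERTIGHT


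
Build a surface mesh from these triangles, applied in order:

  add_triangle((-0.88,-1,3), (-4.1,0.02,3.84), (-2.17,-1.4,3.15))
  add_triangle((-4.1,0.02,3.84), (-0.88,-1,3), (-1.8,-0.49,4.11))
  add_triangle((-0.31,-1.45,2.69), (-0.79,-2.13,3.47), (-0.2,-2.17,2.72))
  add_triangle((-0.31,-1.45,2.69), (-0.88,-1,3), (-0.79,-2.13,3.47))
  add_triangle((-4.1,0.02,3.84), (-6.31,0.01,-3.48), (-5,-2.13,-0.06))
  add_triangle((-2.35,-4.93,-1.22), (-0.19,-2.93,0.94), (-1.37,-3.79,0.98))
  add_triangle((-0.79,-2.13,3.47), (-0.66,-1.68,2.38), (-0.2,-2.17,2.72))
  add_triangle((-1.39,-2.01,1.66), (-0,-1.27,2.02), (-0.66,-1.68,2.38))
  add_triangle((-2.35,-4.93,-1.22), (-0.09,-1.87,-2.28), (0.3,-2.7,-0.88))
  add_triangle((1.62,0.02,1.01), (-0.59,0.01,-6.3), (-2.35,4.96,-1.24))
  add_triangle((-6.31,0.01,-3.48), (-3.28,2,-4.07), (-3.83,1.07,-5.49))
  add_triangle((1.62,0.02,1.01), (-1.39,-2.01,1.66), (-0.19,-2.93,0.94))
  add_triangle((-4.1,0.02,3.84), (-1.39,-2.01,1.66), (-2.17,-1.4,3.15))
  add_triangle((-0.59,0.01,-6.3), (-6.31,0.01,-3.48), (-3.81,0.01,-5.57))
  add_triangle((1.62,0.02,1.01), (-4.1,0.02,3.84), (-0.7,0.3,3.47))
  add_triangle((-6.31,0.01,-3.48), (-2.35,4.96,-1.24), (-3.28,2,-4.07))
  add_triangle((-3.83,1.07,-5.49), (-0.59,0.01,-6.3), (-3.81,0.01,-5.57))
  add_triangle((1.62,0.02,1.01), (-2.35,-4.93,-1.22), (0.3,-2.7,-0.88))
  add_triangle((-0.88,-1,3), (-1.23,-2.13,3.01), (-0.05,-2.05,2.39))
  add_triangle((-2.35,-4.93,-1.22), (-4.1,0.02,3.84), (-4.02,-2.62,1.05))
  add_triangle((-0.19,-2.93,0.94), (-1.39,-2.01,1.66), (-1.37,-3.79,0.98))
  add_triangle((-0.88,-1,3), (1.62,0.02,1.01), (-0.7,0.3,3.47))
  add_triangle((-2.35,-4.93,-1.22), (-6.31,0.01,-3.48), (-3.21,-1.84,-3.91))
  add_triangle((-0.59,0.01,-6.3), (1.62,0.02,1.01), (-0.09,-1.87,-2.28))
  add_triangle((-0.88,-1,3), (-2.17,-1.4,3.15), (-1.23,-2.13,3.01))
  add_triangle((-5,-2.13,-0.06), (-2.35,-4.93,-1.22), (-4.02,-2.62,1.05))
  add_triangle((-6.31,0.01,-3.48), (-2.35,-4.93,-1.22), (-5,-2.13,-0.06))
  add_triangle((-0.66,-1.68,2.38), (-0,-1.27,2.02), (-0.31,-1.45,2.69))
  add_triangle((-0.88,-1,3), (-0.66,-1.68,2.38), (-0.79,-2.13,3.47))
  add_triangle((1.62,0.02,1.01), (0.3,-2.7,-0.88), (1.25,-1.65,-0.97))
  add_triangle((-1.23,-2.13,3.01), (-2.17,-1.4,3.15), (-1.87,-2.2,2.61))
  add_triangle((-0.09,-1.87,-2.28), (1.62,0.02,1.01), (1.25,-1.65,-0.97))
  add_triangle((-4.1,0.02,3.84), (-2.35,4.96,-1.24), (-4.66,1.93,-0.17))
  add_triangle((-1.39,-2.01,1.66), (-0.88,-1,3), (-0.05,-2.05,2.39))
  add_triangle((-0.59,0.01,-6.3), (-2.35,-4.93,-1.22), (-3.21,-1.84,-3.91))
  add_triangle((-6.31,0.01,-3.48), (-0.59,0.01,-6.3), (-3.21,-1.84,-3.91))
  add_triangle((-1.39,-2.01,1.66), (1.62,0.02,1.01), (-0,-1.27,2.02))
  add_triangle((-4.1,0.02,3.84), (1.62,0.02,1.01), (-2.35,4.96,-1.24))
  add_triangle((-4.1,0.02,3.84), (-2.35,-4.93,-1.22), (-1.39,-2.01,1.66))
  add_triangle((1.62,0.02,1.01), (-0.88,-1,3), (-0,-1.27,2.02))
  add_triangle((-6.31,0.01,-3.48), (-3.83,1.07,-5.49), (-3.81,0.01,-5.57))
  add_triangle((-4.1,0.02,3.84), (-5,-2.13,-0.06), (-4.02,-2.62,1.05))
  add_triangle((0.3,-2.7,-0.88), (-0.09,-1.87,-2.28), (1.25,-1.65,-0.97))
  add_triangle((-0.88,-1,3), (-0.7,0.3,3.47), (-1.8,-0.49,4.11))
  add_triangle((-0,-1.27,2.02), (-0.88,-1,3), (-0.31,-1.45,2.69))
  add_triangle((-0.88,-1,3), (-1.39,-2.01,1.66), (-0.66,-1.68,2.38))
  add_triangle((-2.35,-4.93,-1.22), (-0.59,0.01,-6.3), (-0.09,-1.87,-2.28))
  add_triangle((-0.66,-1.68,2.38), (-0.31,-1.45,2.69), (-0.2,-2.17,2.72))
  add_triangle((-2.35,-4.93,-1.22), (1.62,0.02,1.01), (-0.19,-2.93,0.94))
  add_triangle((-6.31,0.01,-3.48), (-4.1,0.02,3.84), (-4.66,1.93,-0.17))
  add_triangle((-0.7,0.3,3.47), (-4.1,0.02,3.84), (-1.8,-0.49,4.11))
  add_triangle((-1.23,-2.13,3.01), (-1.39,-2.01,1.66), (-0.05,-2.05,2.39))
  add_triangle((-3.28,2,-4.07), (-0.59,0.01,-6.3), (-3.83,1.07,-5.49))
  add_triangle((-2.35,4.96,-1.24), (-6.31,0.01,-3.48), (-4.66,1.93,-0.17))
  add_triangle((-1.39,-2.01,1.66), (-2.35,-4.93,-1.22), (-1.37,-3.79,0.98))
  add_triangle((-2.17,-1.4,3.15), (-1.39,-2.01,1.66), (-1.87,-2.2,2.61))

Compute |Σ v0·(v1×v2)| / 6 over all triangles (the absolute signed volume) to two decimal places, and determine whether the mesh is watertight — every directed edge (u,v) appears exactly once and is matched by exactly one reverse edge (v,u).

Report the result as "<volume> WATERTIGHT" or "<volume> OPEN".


Per-triangle v0·(v1×v2)/6:
  t1: +1.3303
  t2: +0.9220
  t3: +0.1363
  t4: +0.1701
  t5: +13.7561
  t6: +1.3042
  t7: +0.0873
  t8: +0.1288
  t9: +2.2302
  t10: +7.9919
  t11: +4.5561
  t12: +1.4277
  t13: +1.1950
  t14: -0.0082
  t15: -0.4585
  t16: +11.9030
  t17: +3.6604
  t18: +1.5909
  t19: +0.5843
  t20: +2.9974
  t21: +0.7024
  t22: +1.3390
  t23: +11.2495
  t24: +3.0037
  t25: +0.6412
  t26: +4.4970
  t27: +13.8255
  t28: +0.0728
  t29: +0.0825
  t30: +0.7972
  t31: +0.4905
  t32: +0.1173
  t33: +10.8487
  t34: -1.0401
  t35: +10.3928
  t36: +11.6136
  t37: +0.2205
  t38: +8.6116
  t39: +5.9239
  t40: +0.6774
  t41: +3.8671
  t42: +4.5579
  t43: +0.8598
  t44: +0.5728
  t45: +0.0210
  t46: +0.4281
  t47: +5.0381
  t48: -0.1419
  t49: +1.2069
  t50: +12.3022
  t51: +1.4505
  t52: +0.5164
  t53: +3.7105
  t54: +12.3964
  t55: +1.4545
  t56: +0.0865
Σ = +187.8990 → |volume| = 187.90

Directed edges: 168 total; 6 unmatched, e.g. (-0.59,0.01,-6.3)→(-2.35,4.96,-1.24) → open.

187.90 OPEN
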